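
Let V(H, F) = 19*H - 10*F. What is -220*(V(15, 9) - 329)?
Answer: 29480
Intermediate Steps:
V(H, F) = -10*F + 19*H
-220*(V(15, 9) - 329) = -220*((-10*9 + 19*15) - 329) = -220*((-90 + 285) - 329) = -220*(195 - 329) = -220*(-134) = 29480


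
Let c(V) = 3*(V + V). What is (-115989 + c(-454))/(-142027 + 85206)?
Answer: 118713/56821 ≈ 2.0892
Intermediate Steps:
c(V) = 6*V (c(V) = 3*(2*V) = 6*V)
(-115989 + c(-454))/(-142027 + 85206) = (-115989 + 6*(-454))/(-142027 + 85206) = (-115989 - 2724)/(-56821) = -118713*(-1/56821) = 118713/56821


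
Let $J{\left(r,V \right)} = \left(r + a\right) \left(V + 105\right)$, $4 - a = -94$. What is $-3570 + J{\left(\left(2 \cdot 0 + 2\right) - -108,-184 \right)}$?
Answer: $-20002$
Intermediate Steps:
$a = 98$ ($a = 4 - -94 = 4 + 94 = 98$)
$J{\left(r,V \right)} = \left(98 + r\right) \left(105 + V\right)$ ($J{\left(r,V \right)} = \left(r + 98\right) \left(V + 105\right) = \left(98 + r\right) \left(105 + V\right)$)
$-3570 + J{\left(\left(2 \cdot 0 + 2\right) - -108,-184 \right)} = -3570 + \left(10290 + 98 \left(-184\right) + 105 \left(\left(2 \cdot 0 + 2\right) - -108\right) - 184 \left(\left(2 \cdot 0 + 2\right) - -108\right)\right) = -3570 + \left(10290 - 18032 + 105 \left(\left(0 + 2\right) + 108\right) - 184 \left(\left(0 + 2\right) + 108\right)\right) = -3570 + \left(10290 - 18032 + 105 \left(2 + 108\right) - 184 \left(2 + 108\right)\right) = -3570 + \left(10290 - 18032 + 105 \cdot 110 - 20240\right) = -3570 + \left(10290 - 18032 + 11550 - 20240\right) = -3570 - 16432 = -20002$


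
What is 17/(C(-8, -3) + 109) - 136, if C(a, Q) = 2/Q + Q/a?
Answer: -354416/2609 ≈ -135.84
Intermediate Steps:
17/(C(-8, -3) + 109) - 136 = 17/((2/(-3) - 3/(-8)) + 109) - 136 = 17/((2*(-1/3) - 3*(-1/8)) + 109) - 136 = 17/((-2/3 + 3/8) + 109) - 136 = 17/(-7/24 + 109) - 136 = 17/(2609/24) - 136 = 17*(24/2609) - 136 = 408/2609 - 136 = -354416/2609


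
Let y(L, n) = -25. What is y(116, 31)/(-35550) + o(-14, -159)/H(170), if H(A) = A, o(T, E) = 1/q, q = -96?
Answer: 2483/3867840 ≈ 0.00064196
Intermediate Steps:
o(T, E) = -1/96 (o(T, E) = 1/(-96) = -1/96)
y(116, 31)/(-35550) + o(-14, -159)/H(170) = -25/(-35550) - 1/96/170 = -25*(-1/35550) - 1/96*1/170 = 1/1422 - 1/16320 = 2483/3867840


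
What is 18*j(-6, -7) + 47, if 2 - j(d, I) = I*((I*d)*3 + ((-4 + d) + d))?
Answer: 13943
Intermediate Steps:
j(d, I) = 2 - I*(-4 + 2*d + 3*I*d) (j(d, I) = 2 - I*((I*d)*3 + ((-4 + d) + d)) = 2 - I*(3*I*d + (-4 + 2*d)) = 2 - I*(-4 + 2*d + 3*I*d))
18*j(-6, -7) + 47 = 18*(2 + 4*(-7) - 3*(-6)*(-7)² - 2*(-7)*(-6)) + 47 = 18*(2 - 28 - 3*(-6)*49 - 84) + 47 = 18*(2 - 28 + 882 - 84) + 47 = 18*772 + 47 = 13896 + 47 = 13943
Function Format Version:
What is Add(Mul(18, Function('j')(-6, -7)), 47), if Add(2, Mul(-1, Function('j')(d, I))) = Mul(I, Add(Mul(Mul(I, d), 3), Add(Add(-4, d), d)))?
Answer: 13943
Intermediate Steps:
Function('j')(d, I) = Add(2, Mul(-1, I, Add(-4, Mul(2, d), Mul(3, I, d)))) (Function('j')(d, I) = Add(2, Mul(-1, Mul(I, Add(Mul(Mul(I, d), 3), Add(Add(-4, d), d))))) = Add(2, Mul(-1, Mul(I, Add(Mul(3, I, d), Add(-4, Mul(2, d)))))) = Add(2, Mul(-1, Mul(I, Add(-4, Mul(2, d), Mul(3, I, d))))) = Add(2, Mul(-1, I, Add(-4, Mul(2, d), Mul(3, I, d)))))
Add(Mul(18, Function('j')(-6, -7)), 47) = Add(Mul(18, Add(2, Mul(4, -7), Mul(-3, -6, Pow(-7, 2)), Mul(-2, -7, -6))), 47) = Add(Mul(18, Add(2, -28, Mul(-3, -6, 49), -84)), 47) = Add(Mul(18, Add(2, -28, 882, -84)), 47) = Add(Mul(18, 772), 47) = Add(13896, 47) = 13943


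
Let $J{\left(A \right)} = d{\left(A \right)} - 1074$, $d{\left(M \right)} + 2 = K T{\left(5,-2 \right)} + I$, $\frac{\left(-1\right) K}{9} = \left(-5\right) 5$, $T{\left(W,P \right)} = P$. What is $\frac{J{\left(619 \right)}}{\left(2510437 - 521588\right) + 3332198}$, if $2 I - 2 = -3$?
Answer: $- \frac{3053}{10642094} \approx -0.00028688$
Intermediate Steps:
$K = 225$ ($K = - 9 \left(\left(-5\right) 5\right) = \left(-9\right) \left(-25\right) = 225$)
$I = - \frac{1}{2}$ ($I = 1 + \frac{1}{2} \left(-3\right) = 1 - \frac{3}{2} = - \frac{1}{2} \approx -0.5$)
$d{\left(M \right)} = - \frac{905}{2}$ ($d{\left(M \right)} = -2 + \left(225 \left(-2\right) - \frac{1}{2}\right) = -2 - \frac{901}{2} = - \frac{905}{2}$)
$J{\left(A \right)} = - \frac{3053}{2}$ ($J{\left(A \right)} = - \frac{905}{2} - 1074 = - \frac{3053}{2}$)
$\frac{J{\left(619 \right)}}{\left(2510437 - 521588\right) + 3332198} = - \frac{3053}{2 \left(\left(2510437 - 521588\right) + 3332198\right)} = - \frac{3053}{2 \left(1988849 + 3332198\right)} = - \frac{3053}{2 \cdot 5321047} = \left(- \frac{3053}{2}\right) \frac{1}{5321047} = - \frac{3053}{10642094}$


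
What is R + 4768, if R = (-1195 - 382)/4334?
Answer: 20662935/4334 ≈ 4767.6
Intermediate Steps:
R = -1577/4334 (R = -1577*1/4334 = -1577/4334 ≈ -0.36387)
R + 4768 = -1577/4334 + 4768 = 20662935/4334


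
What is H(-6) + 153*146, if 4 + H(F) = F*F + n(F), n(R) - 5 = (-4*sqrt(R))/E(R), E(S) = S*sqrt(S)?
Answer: 67127/3 ≈ 22376.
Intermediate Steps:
E(S) = S**(3/2)
n(R) = 5 - 4/R (n(R) = 5 + (-4*sqrt(R))/(R**(3/2)) = 5 + (-4*sqrt(R))/R**(3/2) = 5 - 4/R)
H(F) = 1 + F**2 - 4/F (H(F) = -4 + (F*F + (5 - 4/F)) = -4 + (F**2 + (5 - 4/F)) = -4 + (5 + F**2 - 4/F) = 1 + F**2 - 4/F)
H(-6) + 153*146 = (-4 - 6 + (-6)**3)/(-6) + 153*146 = -(-4 - 6 - 216)/6 + 22338 = -1/6*(-226) + 22338 = 113/3 + 22338 = 67127/3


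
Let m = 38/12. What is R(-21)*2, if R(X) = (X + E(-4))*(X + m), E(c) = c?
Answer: 2675/3 ≈ 891.67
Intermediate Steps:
m = 19/6 (m = 38*(1/12) = 19/6 ≈ 3.1667)
R(X) = (-4 + X)*(19/6 + X) (R(X) = (X - 4)*(X + 19/6) = (-4 + X)*(19/6 + X))
R(-21)*2 = (-38/3 + (-21)² - ⅚*(-21))*2 = (-38/3 + 441 + 35/2)*2 = (2675/6)*2 = 2675/3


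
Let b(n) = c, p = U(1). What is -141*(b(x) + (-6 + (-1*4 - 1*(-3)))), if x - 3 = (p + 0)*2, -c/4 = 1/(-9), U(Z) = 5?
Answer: 2773/3 ≈ 924.33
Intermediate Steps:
p = 5
c = 4/9 (c = -4/(-9) = -4*(-⅑) = 4/9 ≈ 0.44444)
x = 13 (x = 3 + (5 + 0)*2 = 3 + 5*2 = 3 + 10 = 13)
b(n) = 4/9
-141*(b(x) + (-6 + (-1*4 - 1*(-3)))) = -141*(4/9 + (-6 + (-1*4 - 1*(-3)))) = -141*(4/9 + (-6 + (-4 + 3))) = -141*(4/9 + (-6 - 1)) = -141*(4/9 - 7) = -141*(-59/9) = 2773/3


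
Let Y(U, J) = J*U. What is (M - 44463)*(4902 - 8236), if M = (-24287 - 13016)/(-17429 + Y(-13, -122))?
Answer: 2348436280004/15843 ≈ 1.4823e+8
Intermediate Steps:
M = 37303/15843 (M = (-24287 - 13016)/(-17429 - 122*(-13)) = -37303/(-17429 + 1586) = -37303/(-15843) = -37303*(-1/15843) = 37303/15843 ≈ 2.3545)
(M - 44463)*(4902 - 8236) = (37303/15843 - 44463)*(4902 - 8236) = -704390006/15843*(-3334) = 2348436280004/15843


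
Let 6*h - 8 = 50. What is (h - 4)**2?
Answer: 289/9 ≈ 32.111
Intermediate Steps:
h = 29/3 (h = 4/3 + (1/6)*50 = 4/3 + 25/3 = 29/3 ≈ 9.6667)
(h - 4)**2 = (29/3 - 4)**2 = (17/3)**2 = 289/9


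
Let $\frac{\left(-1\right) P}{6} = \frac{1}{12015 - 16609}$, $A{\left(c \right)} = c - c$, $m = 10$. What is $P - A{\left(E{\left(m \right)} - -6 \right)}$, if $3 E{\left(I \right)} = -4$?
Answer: $\frac{3}{2297} \approx 0.0013061$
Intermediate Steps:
$E{\left(I \right)} = - \frac{4}{3}$ ($E{\left(I \right)} = \frac{1}{3} \left(-4\right) = - \frac{4}{3}$)
$A{\left(c \right)} = 0$
$P = \frac{3}{2297}$ ($P = - \frac{6}{12015 - 16609} = - \frac{6}{-4594} = \left(-6\right) \left(- \frac{1}{4594}\right) = \frac{3}{2297} \approx 0.0013061$)
$P - A{\left(E{\left(m \right)} - -6 \right)} = \frac{3}{2297} - 0 = \frac{3}{2297} + 0 = \frac{3}{2297}$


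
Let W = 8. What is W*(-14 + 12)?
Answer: -16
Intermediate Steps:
W*(-14 + 12) = 8*(-14 + 12) = 8*(-2) = -16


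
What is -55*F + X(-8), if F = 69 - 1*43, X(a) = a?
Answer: -1438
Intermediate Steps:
F = 26 (F = 69 - 43 = 26)
-55*F + X(-8) = -55*26 - 8 = -1430 - 8 = -1438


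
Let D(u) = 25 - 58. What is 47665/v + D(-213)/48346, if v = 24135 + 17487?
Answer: 575759641/503064303 ≈ 1.1445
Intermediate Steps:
v = 41622
D(u) = -33
47665/v + D(-213)/48346 = 47665/41622 - 33/48346 = 575759641/503064303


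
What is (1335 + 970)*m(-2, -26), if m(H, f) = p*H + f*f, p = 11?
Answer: 1507470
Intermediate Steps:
m(H, f) = f² + 11*H (m(H, f) = 11*H + f*f = 11*H + f² = f² + 11*H)
(1335 + 970)*m(-2, -26) = (1335 + 970)*((-26)² + 11*(-2)) = 2305*(676 - 22) = 2305*654 = 1507470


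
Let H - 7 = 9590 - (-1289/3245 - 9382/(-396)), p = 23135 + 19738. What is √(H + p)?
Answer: √19881544249930/19470 ≈ 229.01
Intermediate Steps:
p = 42873
H = 559200127/58410 (H = 7 + (9590 - (-1289/3245 - 9382/(-396))) = 7 + (9590 - (-1289*1/3245 - 9382*(-1/396))) = 7 + (9590 - (-1289/3245 + 4691/198)) = 7 + (9590 - 1*1360643/58410) = 7 + (9590 - 1360643/58410) = 7 + 558791257/58410 = 559200127/58410 ≈ 9573.7)
√(H + p) = √(559200127/58410 + 42873) = √(3063412057/58410) = √19881544249930/19470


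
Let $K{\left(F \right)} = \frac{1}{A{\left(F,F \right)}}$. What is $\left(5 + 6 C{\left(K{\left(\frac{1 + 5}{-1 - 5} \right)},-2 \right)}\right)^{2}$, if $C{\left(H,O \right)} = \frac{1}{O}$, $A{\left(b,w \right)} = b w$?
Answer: $4$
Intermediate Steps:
$K{\left(F \right)} = \frac{1}{F^{2}}$ ($K{\left(F \right)} = \frac{1}{F F} = \frac{1}{F^{2}}$)
$\left(5 + 6 C{\left(K{\left(\frac{1 + 5}{-1 - 5} \right)},-2 \right)}\right)^{2} = \left(5 + \frac{6}{-2}\right)^{2} = \left(5 + 6 \left(- \frac{1}{2}\right)\right)^{2} = \left(5 - 3\right)^{2} = 2^{2} = 4$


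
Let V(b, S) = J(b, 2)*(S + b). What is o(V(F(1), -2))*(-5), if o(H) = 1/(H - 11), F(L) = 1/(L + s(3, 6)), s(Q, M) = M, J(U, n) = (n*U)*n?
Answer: 245/591 ≈ 0.41455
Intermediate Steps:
J(U, n) = U*n² (J(U, n) = (U*n)*n = U*n²)
F(L) = 1/(6 + L) (F(L) = 1/(L + 6) = 1/(6 + L))
V(b, S) = 4*b*(S + b) (V(b, S) = (b*2²)*(S + b) = (b*4)*(S + b) = (4*b)*(S + b) = 4*b*(S + b))
o(H) = 1/(-11 + H)
o(V(F(1), -2))*(-5) = -5/(-11 + 4*(-2 + 1/(6 + 1))/(6 + 1)) = -5/(-11 + 4*(-2 + 1/7)/7) = -5/(-11 + 4*(⅐)*(-2 + ⅐)) = -5/(-11 + 4*(⅐)*(-13/7)) = -5/(-11 - 52/49) = -5/(-591/49) = -49/591*(-5) = 245/591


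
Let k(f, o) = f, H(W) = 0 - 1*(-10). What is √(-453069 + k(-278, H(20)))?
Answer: I*√453347 ≈ 673.31*I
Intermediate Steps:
H(W) = 10 (H(W) = 0 + 10 = 10)
√(-453069 + k(-278, H(20))) = √(-453069 - 278) = √(-453347) = I*√453347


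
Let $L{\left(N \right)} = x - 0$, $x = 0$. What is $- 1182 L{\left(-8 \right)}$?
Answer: $0$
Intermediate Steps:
$L{\left(N \right)} = 0$ ($L{\left(N \right)} = 0 - 0 = 0 + 0 = 0$)
$- 1182 L{\left(-8 \right)} = \left(-1182\right) 0 = 0$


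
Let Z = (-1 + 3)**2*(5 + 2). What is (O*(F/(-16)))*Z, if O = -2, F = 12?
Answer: 42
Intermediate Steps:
Z = 28 (Z = 2**2*7 = 4*7 = 28)
(O*(F/(-16)))*Z = -24/(-16)*28 = -24*(-1)/16*28 = -2*(-3/4)*28 = (3/2)*28 = 42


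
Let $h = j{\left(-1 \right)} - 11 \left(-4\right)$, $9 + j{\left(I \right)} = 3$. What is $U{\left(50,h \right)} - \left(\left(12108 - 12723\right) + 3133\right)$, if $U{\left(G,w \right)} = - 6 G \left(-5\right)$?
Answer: $-1018$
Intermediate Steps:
$j{\left(I \right)} = -6$ ($j{\left(I \right)} = -9 + 3 = -6$)
$h = 38$ ($h = -6 - 11 \left(-4\right) = -6 - -44 = -6 + 44 = 38$)
$U{\left(G,w \right)} = 30 G$
$U{\left(50,h \right)} - \left(\left(12108 - 12723\right) + 3133\right) = 30 \cdot 50 - \left(\left(12108 - 12723\right) + 3133\right) = 1500 - \left(-615 + 3133\right) = 1500 - 2518 = -1018$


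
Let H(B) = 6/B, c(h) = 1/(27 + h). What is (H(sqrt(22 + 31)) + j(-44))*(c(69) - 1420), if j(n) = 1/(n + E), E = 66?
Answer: -136319/2112 - 136319*sqrt(53)/848 ≈ -1234.8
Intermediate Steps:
j(n) = 1/(66 + n) (j(n) = 1/(n + 66) = 1/(66 + n))
(H(sqrt(22 + 31)) + j(-44))*(c(69) - 1420) = (6/(sqrt(22 + 31)) + 1/(66 - 44))*(1/(27 + 69) - 1420) = (6/(sqrt(53)) + 1/22)*(1/96 - 1420) = (6*(sqrt(53)/53) + 1/22)*(1/96 - 1420) = (6*sqrt(53)/53 + 1/22)*(-136319/96) = (1/22 + 6*sqrt(53)/53)*(-136319/96) = -136319/2112 - 136319*sqrt(53)/848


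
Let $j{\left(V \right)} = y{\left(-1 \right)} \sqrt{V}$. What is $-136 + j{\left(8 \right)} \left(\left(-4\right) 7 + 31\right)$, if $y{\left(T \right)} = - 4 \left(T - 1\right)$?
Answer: $-136 + 48 \sqrt{2} \approx -68.118$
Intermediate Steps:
$y{\left(T \right)} = 4 - 4 T$ ($y{\left(T \right)} = - 4 \left(-1 + T\right) = 4 - 4 T$)
$j{\left(V \right)} = 8 \sqrt{V}$ ($j{\left(V \right)} = \left(4 - -4\right) \sqrt{V} = \left(4 + 4\right) \sqrt{V} = 8 \sqrt{V}$)
$-136 + j{\left(8 \right)} \left(\left(-4\right) 7 + 31\right) = -136 + 8 \sqrt{8} \left(\left(-4\right) 7 + 31\right) = -136 + 8 \cdot 2 \sqrt{2} \left(-28 + 31\right) = -136 + 16 \sqrt{2} \cdot 3 = -136 + 48 \sqrt{2}$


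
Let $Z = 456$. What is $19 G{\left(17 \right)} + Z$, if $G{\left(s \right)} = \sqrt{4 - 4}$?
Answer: $456$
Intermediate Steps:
$G{\left(s \right)} = 0$ ($G{\left(s \right)} = \sqrt{0} = 0$)
$19 G{\left(17 \right)} + Z = 19 \cdot 0 + 456 = 0 + 456 = 456$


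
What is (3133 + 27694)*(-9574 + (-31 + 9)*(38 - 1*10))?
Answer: -314127130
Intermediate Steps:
(3133 + 27694)*(-9574 + (-31 + 9)*(38 - 1*10)) = 30827*(-9574 - 22*(38 - 10)) = 30827*(-9574 - 22*28) = 30827*(-9574 - 616) = 30827*(-10190) = -314127130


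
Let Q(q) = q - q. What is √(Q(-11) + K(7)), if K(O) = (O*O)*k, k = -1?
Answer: 7*I ≈ 7.0*I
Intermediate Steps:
Q(q) = 0
K(O) = -O² (K(O) = (O*O)*(-1) = O²*(-1) = -O²)
√(Q(-11) + K(7)) = √(0 - 1*7²) = √(0 - 1*49) = √(0 - 49) = √(-49) = 7*I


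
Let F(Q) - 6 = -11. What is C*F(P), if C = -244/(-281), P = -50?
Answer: -1220/281 ≈ -4.3416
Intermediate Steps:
C = 244/281 (C = -244*(-1/281) = 244/281 ≈ 0.86833)
F(Q) = -5 (F(Q) = 6 - 11 = -5)
C*F(P) = (244/281)*(-5) = -1220/281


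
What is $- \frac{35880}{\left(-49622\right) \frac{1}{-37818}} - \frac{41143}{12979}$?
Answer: $- \frac{8806687205653}{322021969} \approx -27348.0$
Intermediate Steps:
$- \frac{35880}{\left(-49622\right) \frac{1}{-37818}} - \frac{41143}{12979} = - \frac{35880}{\left(-49622\right) \left(- \frac{1}{37818}\right)} - \frac{41143}{12979} = - \frac{35880}{\frac{24811}{18909}} - \frac{41143}{12979} = \left(-35880\right) \frac{18909}{24811} - \frac{41143}{12979} = - \frac{678454920}{24811} - \frac{41143}{12979} = - \frac{8806687205653}{322021969}$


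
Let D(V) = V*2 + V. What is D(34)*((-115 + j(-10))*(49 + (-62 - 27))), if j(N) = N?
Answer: 510000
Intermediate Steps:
D(V) = 3*V (D(V) = 2*V + V = 3*V)
D(34)*((-115 + j(-10))*(49 + (-62 - 27))) = (3*34)*((-115 - 10)*(49 + (-62 - 27))) = 102*(-125*(49 - 89)) = 102*(-125*(-40)) = 102*5000 = 510000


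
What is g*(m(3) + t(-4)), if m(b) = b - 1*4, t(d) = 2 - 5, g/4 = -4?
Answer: 64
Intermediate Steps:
g = -16 (g = 4*(-4) = -16)
t(d) = -3
m(b) = -4 + b (m(b) = b - 4 = -4 + b)
g*(m(3) + t(-4)) = -16*((-4 + 3) - 3) = -16*(-1 - 3) = -16*(-4) = 64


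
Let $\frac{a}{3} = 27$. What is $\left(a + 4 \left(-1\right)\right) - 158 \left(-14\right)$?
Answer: $2289$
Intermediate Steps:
$a = 81$ ($a = 3 \cdot 27 = 81$)
$\left(a + 4 \left(-1\right)\right) - 158 \left(-14\right) = \left(81 + 4 \left(-1\right)\right) - 158 \left(-14\right) = \left(81 - 4\right) - -2212 = 77 + 2212 = 2289$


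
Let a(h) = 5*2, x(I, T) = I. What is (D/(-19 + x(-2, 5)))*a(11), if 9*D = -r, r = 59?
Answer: 590/189 ≈ 3.1217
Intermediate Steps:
D = -59/9 (D = (-1*59)/9 = (⅑)*(-59) = -59/9 ≈ -6.5556)
a(h) = 10
(D/(-19 + x(-2, 5)))*a(11) = (-59/9/(-19 - 2))*10 = (-59/9/(-21))*10 = -1/21*(-59/9)*10 = (59/189)*10 = 590/189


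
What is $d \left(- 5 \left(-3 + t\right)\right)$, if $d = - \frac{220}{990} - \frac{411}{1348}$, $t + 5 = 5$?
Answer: $- \frac{31975}{4044} \approx -7.9068$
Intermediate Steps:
$t = 0$ ($t = -5 + 5 = 0$)
$d = - \frac{6395}{12132}$ ($d = \left(-220\right) \frac{1}{990} - \frac{411}{1348} = - \frac{2}{9} - \frac{411}{1348} = - \frac{6395}{12132} \approx -0.52712$)
$d \left(- 5 \left(-3 + t\right)\right) = - \frac{6395 \left(- 5 \left(-3 + 0\right)\right)}{12132} = - \frac{6395 \left(\left(-5\right) \left(-3\right)\right)}{12132} = \left(- \frac{6395}{12132}\right) 15 = - \frac{31975}{4044}$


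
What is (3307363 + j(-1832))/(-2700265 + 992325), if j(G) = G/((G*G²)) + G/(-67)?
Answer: -743722970782339/384059357643520 ≈ -1.9365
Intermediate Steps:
j(G) = G⁻² - G/67 (j(G) = G/(G³) + G*(-1/67) = G/G³ - G/67 = G⁻² - G/67)
(3307363 + j(-1832))/(-2700265 + 992325) = (3307363 + ((-1832)⁻² - 1/67*(-1832)))/(-2700265 + 992325) = (3307363 + (1/3356224 + 1832/67))/(-1707940) = (3307363 + 6148602435/224867008)*(-1/1707940) = (743722970782339/224867008)*(-1/1707940) = -743722970782339/384059357643520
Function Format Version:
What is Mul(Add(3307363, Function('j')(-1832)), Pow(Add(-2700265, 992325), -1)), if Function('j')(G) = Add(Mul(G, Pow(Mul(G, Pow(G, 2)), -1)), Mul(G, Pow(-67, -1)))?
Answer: Rational(-743722970782339, 384059357643520) ≈ -1.9365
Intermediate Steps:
Function('j')(G) = Add(Pow(G, -2), Mul(Rational(-1, 67), G)) (Function('j')(G) = Add(Mul(G, Pow(Pow(G, 3), -1)), Mul(G, Rational(-1, 67))) = Add(Mul(G, Pow(G, -3)), Mul(Rational(-1, 67), G)) = Add(Pow(G, -2), Mul(Rational(-1, 67), G)))
Mul(Add(3307363, Function('j')(-1832)), Pow(Add(-2700265, 992325), -1)) = Mul(Add(3307363, Add(Pow(-1832, -2), Mul(Rational(-1, 67), -1832))), Pow(Add(-2700265, 992325), -1)) = Mul(Add(3307363, Add(Rational(1, 3356224), Rational(1832, 67))), Pow(-1707940, -1)) = Mul(Add(3307363, Rational(6148602435, 224867008)), Rational(-1, 1707940)) = Mul(Rational(743722970782339, 224867008), Rational(-1, 1707940)) = Rational(-743722970782339, 384059357643520)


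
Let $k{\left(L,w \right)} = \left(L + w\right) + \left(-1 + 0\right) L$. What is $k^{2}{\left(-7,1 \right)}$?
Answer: $1$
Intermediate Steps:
$k{\left(L,w \right)} = w$ ($k{\left(L,w \right)} = \left(L + w\right) - L = w$)
$k^{2}{\left(-7,1 \right)} = 1^{2} = 1$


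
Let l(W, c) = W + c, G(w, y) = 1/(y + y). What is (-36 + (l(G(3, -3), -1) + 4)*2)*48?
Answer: -1456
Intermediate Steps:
G(w, y) = 1/(2*y)
(-36 + (l(G(3, -3), -1) + 4)*2)*48 = (-36 + (((½)/(-3) - 1) + 4)*2)*48 = (-36 + (((½)*(-⅓) - 1) + 4)*2)*48 = (-36 + ((-⅙ - 1) + 4)*2)*48 = (-36 + (-7/6 + 4)*2)*48 = (-36 + (17/6)*2)*48 = (-36 + 17/3)*48 = -91/3*48 = -1456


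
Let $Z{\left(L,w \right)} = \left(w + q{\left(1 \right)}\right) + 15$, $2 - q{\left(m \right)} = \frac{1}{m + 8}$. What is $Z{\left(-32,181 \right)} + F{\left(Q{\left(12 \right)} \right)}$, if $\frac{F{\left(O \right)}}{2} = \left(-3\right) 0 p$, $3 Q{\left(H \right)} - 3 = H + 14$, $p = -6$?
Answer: $\frac{1781}{9} \approx 197.89$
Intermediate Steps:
$Q{\left(H \right)} = \frac{17}{3} + \frac{H}{3}$ ($Q{\left(H \right)} = 1 + \frac{H + 14}{3} = 1 + \frac{14 + H}{3} = 1 + \left(\frac{14}{3} + \frac{H}{3}\right) = \frac{17}{3} + \frac{H}{3}$)
$F{\left(O \right)} = 0$ ($F{\left(O \right)} = 2 \left(-3\right) 0 \left(-6\right) = 2 \cdot 0 \left(-6\right) = 2 \cdot 0 = 0$)
$q{\left(m \right)} = 2 - \frac{1}{8 + m}$ ($q{\left(m \right)} = 2 - \frac{1}{m + 8} = 2 - \frac{1}{8 + m}$)
$Z{\left(L,w \right)} = \frac{152}{9} + w$ ($Z{\left(L,w \right)} = \left(w + \frac{15 + 2 \cdot 1}{8 + 1}\right) + 15 = \left(w + \frac{15 + 2}{9}\right) + 15 = \left(w + \frac{1}{9} \cdot 17\right) + 15 = \left(w + \frac{17}{9}\right) + 15 = \left(\frac{17}{9} + w\right) + 15 = \frac{152}{9} + w$)
$Z{\left(-32,181 \right)} + F{\left(Q{\left(12 \right)} \right)} = \left(\frac{152}{9} + 181\right) + 0 = \frac{1781}{9} + 0 = \frac{1781}{9}$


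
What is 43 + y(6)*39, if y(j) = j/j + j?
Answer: 316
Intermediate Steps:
y(j) = 1 + j
43 + y(6)*39 = 43 + (1 + 6)*39 = 43 + 7*39 = 43 + 273 = 316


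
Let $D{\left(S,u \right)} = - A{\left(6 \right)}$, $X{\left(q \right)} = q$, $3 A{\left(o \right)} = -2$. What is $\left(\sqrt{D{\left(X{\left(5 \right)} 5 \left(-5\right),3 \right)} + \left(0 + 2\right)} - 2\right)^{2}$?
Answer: $\frac{20}{3} - \frac{8 \sqrt{6}}{3} \approx 0.13469$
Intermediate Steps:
$A{\left(o \right)} = - \frac{2}{3}$ ($A{\left(o \right)} = \frac{1}{3} \left(-2\right) = - \frac{2}{3}$)
$D{\left(S,u \right)} = \frac{2}{3}$ ($D{\left(S,u \right)} = \left(-1\right) \left(- \frac{2}{3}\right) = \frac{2}{3}$)
$\left(\sqrt{D{\left(X{\left(5 \right)} 5 \left(-5\right),3 \right)} + \left(0 + 2\right)} - 2\right)^{2} = \left(\sqrt{\frac{2}{3} + \left(0 + 2\right)} - 2\right)^{2} = \left(\sqrt{\frac{2}{3} + 2} - 2\right)^{2} = \left(\sqrt{\frac{8}{3}} - 2\right)^{2} = \left(\frac{2 \sqrt{6}}{3} - 2\right)^{2} = \left(-2 + \frac{2 \sqrt{6}}{3}\right)^{2}$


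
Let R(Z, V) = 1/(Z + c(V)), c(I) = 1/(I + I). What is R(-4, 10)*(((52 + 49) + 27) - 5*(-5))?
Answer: -3060/79 ≈ -38.734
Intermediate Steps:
c(I) = 1/(2*I)
R(Z, V) = 1/(Z + 1/(2*V))
R(-4, 10)*(((52 + 49) + 27) - 5*(-5)) = (2*10/(1 + 2*10*(-4)))*(((52 + 49) + 27) - 5*(-5)) = (2*10/(1 - 80))*((101 + 27) + 25) = (2*10/(-79))*(128 + 25) = (2*10*(-1/79))*153 = -20/79*153 = -3060/79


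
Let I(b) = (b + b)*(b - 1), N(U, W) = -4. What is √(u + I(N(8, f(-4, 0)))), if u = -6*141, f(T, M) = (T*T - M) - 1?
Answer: I*√806 ≈ 28.39*I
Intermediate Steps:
f(T, M) = -1 + T² - M (f(T, M) = (T² - M) - 1 = -1 + T² - M)
I(b) = 2*b*(-1 + b) (I(b) = (2*b)*(-1 + b) = 2*b*(-1 + b))
u = -846
√(u + I(N(8, f(-4, 0)))) = √(-846 + 2*(-4)*(-1 - 4)) = √(-846 + 2*(-4)*(-5)) = √(-846 + 40) = √(-806) = I*√806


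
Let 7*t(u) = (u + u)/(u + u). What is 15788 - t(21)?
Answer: 110515/7 ≈ 15788.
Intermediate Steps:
t(u) = ⅐ (t(u) = ((u + u)/(u + u))/7 = ((2*u)/((2*u)))/7 = ((2*u)*(1/(2*u)))/7 = (⅐)*1 = ⅐)
15788 - t(21) = 15788 - 1*⅐ = 15788 - ⅐ = 110515/7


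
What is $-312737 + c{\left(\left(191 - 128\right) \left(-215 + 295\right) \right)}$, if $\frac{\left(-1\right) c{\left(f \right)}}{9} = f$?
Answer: $-358097$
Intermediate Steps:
$c{\left(f \right)} = - 9 f$
$-312737 + c{\left(\left(191 - 128\right) \left(-215 + 295\right) \right)} = -312737 - 9 \left(191 - 128\right) \left(-215 + 295\right) = -312737 - 9 \cdot 63 \cdot 80 = -312737 - 45360 = -358097$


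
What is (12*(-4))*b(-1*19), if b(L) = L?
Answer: 912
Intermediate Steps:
(12*(-4))*b(-1*19) = (12*(-4))*(-1*19) = -48*(-19) = 912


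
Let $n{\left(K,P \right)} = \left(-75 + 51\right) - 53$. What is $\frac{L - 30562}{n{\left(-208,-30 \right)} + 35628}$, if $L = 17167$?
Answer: $- \frac{13395}{35551} \approx -0.37678$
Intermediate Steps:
$n{\left(K,P \right)} = -77$ ($n{\left(K,P \right)} = -24 - 53 = -77$)
$\frac{L - 30562}{n{\left(-208,-30 \right)} + 35628} = \frac{17167 - 30562}{-77 + 35628} = - \frac{13395}{35551}$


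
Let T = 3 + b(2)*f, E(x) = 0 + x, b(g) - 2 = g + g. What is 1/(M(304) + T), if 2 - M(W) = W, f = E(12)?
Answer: -1/227 ≈ -0.0044053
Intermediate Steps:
b(g) = 2 + 2*g (b(g) = 2 + (g + g) = 2 + 2*g)
E(x) = x
f = 12
M(W) = 2 - W
T = 75 (T = 3 + (2 + 2*2)*12 = 3 + (2 + 4)*12 = 3 + 6*12 = 3 + 72 = 75)
1/(M(304) + T) = 1/((2 - 1*304) + 75) = 1/((2 - 304) + 75) = 1/(-302 + 75) = 1/(-227) = -1/227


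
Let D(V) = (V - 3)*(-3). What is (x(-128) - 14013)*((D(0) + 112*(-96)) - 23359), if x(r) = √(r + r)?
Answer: 477871326 - 545632*I ≈ 4.7787e+8 - 5.4563e+5*I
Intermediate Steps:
D(V) = 9 - 3*V (D(V) = (-3 + V)*(-3) = 9 - 3*V)
x(r) = √2*√r (x(r) = √(2*r) = √2*√r)
(x(-128) - 14013)*((D(0) + 112*(-96)) - 23359) = (√2*√(-128) - 14013)*(((9 - 3*0) + 112*(-96)) - 23359) = (√2*(8*I*√2) - 14013)*(((9 + 0) - 10752) - 23359) = (16*I - 14013)*((9 - 10752) - 23359) = (-14013 + 16*I)*(-10743 - 23359) = (-14013 + 16*I)*(-34102) = 477871326 - 545632*I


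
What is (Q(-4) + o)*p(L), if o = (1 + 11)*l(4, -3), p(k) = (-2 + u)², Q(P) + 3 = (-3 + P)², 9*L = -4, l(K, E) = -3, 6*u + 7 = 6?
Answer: 845/18 ≈ 46.944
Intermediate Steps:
u = -⅙ (u = -7/6 + (⅙)*6 = -7/6 + 1 = -⅙ ≈ -0.16667)
L = -4/9 (L = (⅑)*(-4) = -4/9 ≈ -0.44444)
Q(P) = -3 + (-3 + P)²
p(k) = 169/36 (p(k) = (-2 - ⅙)² = (-13/6)² = 169/36)
o = -36 (o = (1 + 11)*(-3) = 12*(-3) = -36)
(Q(-4) + o)*p(L) = ((-3 + (-3 - 4)²) - 36)*(169/36) = ((-3 + (-7)²) - 36)*(169/36) = ((-3 + 49) - 36)*(169/36) = (46 - 36)*(169/36) = 10*(169/36) = 845/18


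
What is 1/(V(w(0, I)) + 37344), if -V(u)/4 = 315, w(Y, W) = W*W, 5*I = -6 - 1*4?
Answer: 1/36084 ≈ 2.7713e-5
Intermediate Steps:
I = -2 (I = (-6 - 1*4)/5 = (-6 - 4)/5 = (⅕)*(-10) = -2)
w(Y, W) = W²
V(u) = -1260 (V(u) = -4*315 = -1260)
1/(V(w(0, I)) + 37344) = 1/(-1260 + 37344) = 1/36084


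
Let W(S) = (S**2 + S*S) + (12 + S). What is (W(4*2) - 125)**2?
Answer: 529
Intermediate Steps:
W(S) = 12 + S + 2*S**2 (W(S) = (S**2 + S**2) + (12 + S) = 2*S**2 + (12 + S) = 12 + S + 2*S**2)
(W(4*2) - 125)**2 = ((12 + 4*2 + 2*(4*2)**2) - 125)**2 = ((12 + 8 + 2*8**2) - 125)**2 = ((12 + 8 + 2*64) - 125)**2 = ((12 + 8 + 128) - 125)**2 = (148 - 125)**2 = 23**2 = 529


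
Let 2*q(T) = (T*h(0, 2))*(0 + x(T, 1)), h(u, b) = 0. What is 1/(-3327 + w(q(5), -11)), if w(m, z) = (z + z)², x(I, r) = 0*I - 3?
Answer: -1/2843 ≈ -0.00035174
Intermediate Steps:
x(I, r) = -3 (x(I, r) = 0 - 3 = -3)
q(T) = 0 (q(T) = ((T*0)*(0 - 3))/2 = (0*(-3))/2 = (½)*0 = 0)
w(m, z) = 4*z² (w(m, z) = (2*z)² = 4*z²)
1/(-3327 + w(q(5), -11)) = 1/(-3327 + 4*(-11)²) = 1/(-3327 + 4*121) = 1/(-3327 + 484) = 1/(-2843) = -1/2843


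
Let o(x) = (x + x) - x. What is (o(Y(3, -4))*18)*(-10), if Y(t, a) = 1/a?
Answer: 45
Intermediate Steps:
o(x) = x (o(x) = 2*x - x = x)
(o(Y(3, -4))*18)*(-10) = (18/(-4))*(-10) = -¼*18*(-10) = -9/2*(-10) = 45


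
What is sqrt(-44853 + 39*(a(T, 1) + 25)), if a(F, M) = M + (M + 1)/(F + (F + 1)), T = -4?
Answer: I*sqrt(2148657)/7 ≈ 209.4*I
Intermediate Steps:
a(F, M) = M + (1 + M)/(1 + 2*F) (a(F, M) = M + (1 + M)/(F + (1 + F)) = M + (1 + M)/(1 + 2*F))
sqrt(-44853 + 39*(a(T, 1) + 25)) = sqrt(-44853 + 39*((1 + 2*1 + 2*(-4)*1)/(1 + 2*(-4)) + 25)) = sqrt(-44853 + 39*((1 + 2 - 8)/(1 - 8) + 25)) = sqrt(-44853 + 39*(-5/(-7) + 25)) = sqrt(-44853 + 39*(-1/7*(-5) + 25)) = sqrt(-44853 + 39*(5/7 + 25)) = sqrt(-44853 + 39*(180/7)) = sqrt(-44853 + 7020/7) = sqrt(-306951/7) = I*sqrt(2148657)/7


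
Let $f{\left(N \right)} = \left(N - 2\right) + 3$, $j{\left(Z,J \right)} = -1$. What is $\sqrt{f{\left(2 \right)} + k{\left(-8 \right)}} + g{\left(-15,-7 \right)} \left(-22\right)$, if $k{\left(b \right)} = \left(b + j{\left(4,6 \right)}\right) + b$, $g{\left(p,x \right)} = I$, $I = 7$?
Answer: $-154 + i \sqrt{14} \approx -154.0 + 3.7417 i$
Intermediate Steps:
$f{\left(N \right)} = 1 + N$ ($f{\left(N \right)} = \left(-2 + N\right) + 3 = 1 + N$)
$g{\left(p,x \right)} = 7$
$k{\left(b \right)} = -1 + 2 b$ ($k{\left(b \right)} = \left(b - 1\right) + b = \left(-1 + b\right) + b = -1 + 2 b$)
$\sqrt{f{\left(2 \right)} + k{\left(-8 \right)}} + g{\left(-15,-7 \right)} \left(-22\right) = \sqrt{\left(1 + 2\right) + \left(-1 + 2 \left(-8\right)\right)} + 7 \left(-22\right) = \sqrt{3 - 17} - 154 = \sqrt{-14} - 154 = i \sqrt{14} - 154 = -154 + i \sqrt{14}$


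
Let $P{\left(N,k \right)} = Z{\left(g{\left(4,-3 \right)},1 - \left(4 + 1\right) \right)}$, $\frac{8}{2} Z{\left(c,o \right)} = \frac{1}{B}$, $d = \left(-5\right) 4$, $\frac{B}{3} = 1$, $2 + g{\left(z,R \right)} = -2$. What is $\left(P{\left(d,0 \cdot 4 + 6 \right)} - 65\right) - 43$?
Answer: $- \frac{1295}{12} \approx -107.92$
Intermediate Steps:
$g{\left(z,R \right)} = -4$ ($g{\left(z,R \right)} = -2 - 2 = -4$)
$B = 3$ ($B = 3 \cdot 1 = 3$)
$d = -20$
$Z{\left(c,o \right)} = \frac{1}{12}$ ($Z{\left(c,o \right)} = \frac{1}{4 \cdot 3} = \frac{1}{4} \cdot \frac{1}{3} = \frac{1}{12}$)
$P{\left(N,k \right)} = \frac{1}{12}$
$\left(P{\left(d,0 \cdot 4 + 6 \right)} - 65\right) - 43 = \left(\frac{1}{12} - 65\right) - 43 = - \frac{779}{12} - 43 = - \frac{1295}{12}$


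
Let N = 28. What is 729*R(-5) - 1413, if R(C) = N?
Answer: 18999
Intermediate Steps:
R(C) = 28
729*R(-5) - 1413 = 729*28 - 1413 = 20412 - 1413 = 18999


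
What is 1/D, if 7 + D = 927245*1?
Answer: 1/927238 ≈ 1.0785e-6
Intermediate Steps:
D = 927238 (D = -7 + 927245*1 = -7 + 927245 = 927238)
1/D = 1/927238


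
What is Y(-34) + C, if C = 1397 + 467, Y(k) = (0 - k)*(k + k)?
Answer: -448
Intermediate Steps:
Y(k) = -2*k² (Y(k) = (-k)*(2*k) = -2*k²)
C = 1864
Y(-34) + C = -2*(-34)² + 1864 = -2*1156 + 1864 = -2312 + 1864 = -448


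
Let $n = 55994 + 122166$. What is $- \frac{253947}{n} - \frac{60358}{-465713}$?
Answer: $- \frac{107513037931}{82971428080} \approx -1.2958$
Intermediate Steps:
$n = 178160$
$- \frac{253947}{n} - \frac{60358}{-465713} = - \frac{253947}{178160} - \frac{60358}{-465713} = \left(-253947\right) \frac{1}{178160} - - \frac{60358}{465713} = - \frac{253947}{178160} + \frac{60358}{465713} = - \frac{107513037931}{82971428080}$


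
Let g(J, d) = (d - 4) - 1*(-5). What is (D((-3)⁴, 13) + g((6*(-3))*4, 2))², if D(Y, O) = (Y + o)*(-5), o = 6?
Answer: 186624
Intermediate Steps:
D(Y, O) = -30 - 5*Y (D(Y, O) = (Y + 6)*(-5) = (6 + Y)*(-5) = -30 - 5*Y)
g(J, d) = 1 + d (g(J, d) = (-4 + d) + 5 = 1 + d)
(D((-3)⁴, 13) + g((6*(-3))*4, 2))² = ((-30 - 5*(-3)⁴) + (1 + 2))² = ((-30 - 5*81) + 3)² = ((-30 - 405) + 3)² = (-435 + 3)² = (-432)² = 186624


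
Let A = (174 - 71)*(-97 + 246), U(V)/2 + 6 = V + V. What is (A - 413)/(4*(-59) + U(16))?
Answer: -7467/92 ≈ -81.163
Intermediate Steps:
U(V) = -12 + 4*V (U(V) = -12 + 2*(V + V) = -12 + 2*(2*V) = -12 + 4*V)
A = 15347 (A = 103*149 = 15347)
(A - 413)/(4*(-59) + U(16)) = (15347 - 413)/(4*(-59) + (-12 + 4*16)) = 14934/(-236 + (-12 + 64)) = 14934/(-236 + 52) = 14934/(-184) = 14934*(-1/184) = -7467/92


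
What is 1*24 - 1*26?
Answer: -2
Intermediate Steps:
1*24 - 1*26 = 24 - 26 = -2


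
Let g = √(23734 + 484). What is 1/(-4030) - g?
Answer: -1/4030 - √24218 ≈ -155.62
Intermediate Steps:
g = √24218 ≈ 155.62
1/(-4030) - g = 1/(-4030) - √24218 = -1/4030 - √24218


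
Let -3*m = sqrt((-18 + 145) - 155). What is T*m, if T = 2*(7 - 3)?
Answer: -16*I*sqrt(7)/3 ≈ -14.111*I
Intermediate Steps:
T = 8 (T = 2*4 = 8)
m = -2*I*sqrt(7)/3 (m = -sqrt((-18 + 145) - 155)/3 = -sqrt(127 - 155)/3 = -2*I*sqrt(7)/3 ≈ -1.7638*I)
T*m = 8*(-2*I*sqrt(7)/3) = -16*I*sqrt(7)/3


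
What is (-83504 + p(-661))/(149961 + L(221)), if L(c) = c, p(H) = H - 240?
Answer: -84405/150182 ≈ -0.56202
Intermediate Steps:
p(H) = -240 + H
(-83504 + p(-661))/(149961 + L(221)) = (-83504 + (-240 - 661))/(149961 + 221) = (-83504 - 901)/150182 = -84405*1/150182 = -84405/150182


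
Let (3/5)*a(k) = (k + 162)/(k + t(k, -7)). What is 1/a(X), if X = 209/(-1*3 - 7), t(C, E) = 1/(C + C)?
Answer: -131193/1474495 ≈ -0.088975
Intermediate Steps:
t(C, E) = 1/(2*C)
X = -209/10 (X = 209/(-3 - 7) = 209/(-10) = 209*(-⅒) = -209/10 ≈ -20.900)
a(k) = 5*(162 + k)/(3*(k + 1/(2*k))) (a(k) = 5*((k + 162)/(k + 1/(2*k)))/3 = 5*((162 + k)/(k + 1/(2*k)))/3 = 5*(162 + k)/(3*(k + 1/(2*k))))
1/a(X) = 1/((10/3)*(-209/10)*(162 - 209/10)/(1 + 2*(-209/10)²)) = 1/((10/3)*(-209/10)*(1411/10)/(1 + 2*(43681/100))) = 1/((10/3)*(-209/10)*(1411/10)/(1 + 43681/50)) = 1/((10/3)*(-209/10)*(1411/10)/(43731/50)) = 1/((10/3)*(-209/10)*(50/43731)*(1411/10)) = 1/(-1474495/131193) = -131193/1474495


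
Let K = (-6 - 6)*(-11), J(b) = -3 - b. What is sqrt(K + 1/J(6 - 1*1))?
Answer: sqrt(2110)/4 ≈ 11.484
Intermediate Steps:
K = 132 (K = -12*(-11) = 132)
sqrt(K + 1/J(6 - 1*1)) = sqrt(132 + 1/(-3 - (6 - 1*1))) = sqrt(132 + 1/(-3 - (6 - 1))) = sqrt(132 + 1/(-3 - 1*5)) = sqrt(132 + 1/(-3 - 5)) = sqrt(132 + 1/(-8)) = sqrt(132 - 1/8) = sqrt(1055/8) = sqrt(2110)/4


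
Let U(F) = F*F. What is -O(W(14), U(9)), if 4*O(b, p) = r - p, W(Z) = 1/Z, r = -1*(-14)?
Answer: 67/4 ≈ 16.750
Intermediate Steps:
U(F) = F²
r = 14
W(Z) = 1/Z
O(b, p) = 7/2 - p/4 (O(b, p) = (14 - p)/4 = 7/2 - p/4)
-O(W(14), U(9)) = -(7/2 - ¼*9²) = -(7/2 - ¼*81) = -(7/2 - 81/4) = -1*(-67/4) = 67/4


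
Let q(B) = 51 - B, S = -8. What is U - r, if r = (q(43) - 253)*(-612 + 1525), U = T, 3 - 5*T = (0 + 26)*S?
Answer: 1118636/5 ≈ 2.2373e+5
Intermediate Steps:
T = 211/5 (T = ⅗ - (0 + 26)*(-8)/5 = ⅗ - 26*(-8)/5 = ⅗ - ⅕*(-208) = ⅗ + 208/5 = 211/5 ≈ 42.200)
U = 211/5 ≈ 42.200
r = -223685 (r = ((51 - 1*43) - 253)*(-612 + 1525) = ((51 - 43) - 253)*913 = (8 - 253)*913 = -245*913 = -223685)
U - r = 211/5 - 1*(-223685) = 211/5 + 223685 = 1118636/5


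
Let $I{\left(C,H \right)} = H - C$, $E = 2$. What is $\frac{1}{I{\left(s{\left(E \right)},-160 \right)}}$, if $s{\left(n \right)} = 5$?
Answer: $- \frac{1}{165} \approx -0.0060606$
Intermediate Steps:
$\frac{1}{I{\left(s{\left(E \right)},-160 \right)}} = \frac{1}{-160 - 5} = \frac{1}{-165} = - \frac{1}{165}$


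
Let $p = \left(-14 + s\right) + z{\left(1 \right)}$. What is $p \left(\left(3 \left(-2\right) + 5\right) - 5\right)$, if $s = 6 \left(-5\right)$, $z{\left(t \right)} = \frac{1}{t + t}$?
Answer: $261$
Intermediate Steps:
$z{\left(t \right)} = \frac{1}{2 t}$
$s = -30$
$p = - \frac{87}{2}$ ($p = \left(-14 - 30\right) + \frac{1}{2 \cdot 1} = -44 + \frac{1}{2} \cdot 1 = -44 + \frac{1}{2} = - \frac{87}{2} \approx -43.5$)
$p \left(\left(3 \left(-2\right) + 5\right) - 5\right) = - \frac{87 \left(\left(3 \left(-2\right) + 5\right) - 5\right)}{2} = - \frac{87 \left(\left(-6 + 5\right) - 5\right)}{2} = - \frac{87 \left(-1 - 5\right)}{2} = \left(- \frac{87}{2}\right) \left(-6\right) = 261$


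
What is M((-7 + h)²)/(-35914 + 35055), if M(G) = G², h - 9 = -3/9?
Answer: -625/69579 ≈ -0.0089826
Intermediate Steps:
h = 26/3 (h = 9 - 3/9 = 9 - 3*⅑ = 9 - ⅓ = 26/3 ≈ 8.6667)
M((-7 + h)²)/(-35914 + 35055) = ((-7 + 26/3)²)²/(-35914 + 35055) = ((5/3)²)²/(-859) = (25/9)²*(-1/859) = (625/81)*(-1/859) = -625/69579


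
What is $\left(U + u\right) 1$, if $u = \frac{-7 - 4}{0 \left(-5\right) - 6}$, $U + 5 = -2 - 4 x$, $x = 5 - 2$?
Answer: $- \frac{103}{6} \approx -17.167$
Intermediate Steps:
$x = 3$
$U = -19$ ($U = -5 - 14 = -19$)
$u = \frac{11}{6}$ ($u = - \frac{11}{0 - 6} = - \frac{11}{-6} = \left(-11\right) \left(- \frac{1}{6}\right) = \frac{11}{6} \approx 1.8333$)
$\left(U + u\right) 1 = \left(-19 + \frac{11}{6}\right) 1 = \left(- \frac{103}{6}\right) 1 = - \frac{103}{6}$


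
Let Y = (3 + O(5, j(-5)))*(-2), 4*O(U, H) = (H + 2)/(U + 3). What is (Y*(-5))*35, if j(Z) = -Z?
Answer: 18025/16 ≈ 1126.6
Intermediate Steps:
O(U, H) = (2 + H)/(4*(3 + U)) (O(U, H) = ((H + 2)/(U + 3))/4 = ((2 + H)/(3 + U))/4 = (2 + H)/(4*(3 + U)))
Y = -103/16 (Y = (3 + (2 - 1*(-5))/(4*(3 + 5)))*(-2) = (3 + (¼)*(2 + 5)/8)*(-2) = (3 + (¼)*(⅛)*7)*(-2) = (3 + 7/32)*(-2) = (103/32)*(-2) = -103/16 ≈ -6.4375)
(Y*(-5))*35 = -103/16*(-5)*35 = (515/16)*35 = 18025/16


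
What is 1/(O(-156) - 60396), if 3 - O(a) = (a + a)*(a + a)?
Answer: -1/157737 ≈ -6.3397e-6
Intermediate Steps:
O(a) = 3 - 4*a**2 (O(a) = 3 - (a + a)*(a + a) = 3 - 2*a*2*a = 3 - 4*a**2)
1/(O(-156) - 60396) = 1/((3 - 4*(-156)**2) - 60396) = 1/((3 - 4*24336) - 60396) = 1/((3 - 97344) - 60396) = 1/(-97341 - 60396) = 1/(-157737) = -1/157737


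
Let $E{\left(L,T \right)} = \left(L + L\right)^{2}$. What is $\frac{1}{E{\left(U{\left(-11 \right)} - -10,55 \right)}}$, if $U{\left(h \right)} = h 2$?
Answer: $\frac{1}{576} \approx 0.0017361$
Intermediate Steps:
$U{\left(h \right)} = 2 h$
$E{\left(L,T \right)} = 4 L^{2}$ ($E{\left(L,T \right)} = \left(2 L\right)^{2} = 4 L^{2}$)
$\frac{1}{E{\left(U{\left(-11 \right)} - -10,55 \right)}} = \frac{1}{4 \left(2 \left(-11\right) - -10\right)^{2}} = \frac{1}{4 \left(-22 + 10\right)^{2}} = \frac{1}{4 \left(-12\right)^{2}} = \frac{1}{4 \cdot 144} = \frac{1}{576}$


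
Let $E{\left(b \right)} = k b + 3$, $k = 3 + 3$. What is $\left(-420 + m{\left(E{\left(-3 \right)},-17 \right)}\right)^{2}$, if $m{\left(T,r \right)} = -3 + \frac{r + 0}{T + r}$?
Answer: $\frac{182763361}{1024} \approx 1.7848 \cdot 10^{5}$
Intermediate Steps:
$k = 6$
$E{\left(b \right)} = 3 + 6 b$ ($E{\left(b \right)} = 6 b + 3 = 3 + 6 b$)
$m{\left(T,r \right)} = -3 + \frac{r}{T + r}$
$\left(-420 + m{\left(E{\left(-3 \right)},-17 \right)}\right)^{2} = \left(-420 + \frac{- 3 \left(3 + 6 \left(-3\right)\right) - -34}{\left(3 + 6 \left(-3\right)\right) - 17}\right)^{2} = \left(-420 + \frac{- 3 \left(3 - 18\right) + 34}{\left(3 - 18\right) - 17}\right)^{2} = \left(-420 + \frac{\left(-3\right) \left(-15\right) + 34}{-15 - 17}\right)^{2} = \left(-420 + \frac{45 + 34}{-32}\right)^{2} = \left(-420 - \frac{79}{32}\right)^{2} = \left(- \frac{13519}{32}\right)^{2} = \frac{182763361}{1024}$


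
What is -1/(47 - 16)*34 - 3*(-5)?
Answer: 431/31 ≈ 13.903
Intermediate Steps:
-1/(47 - 16)*34 - 3*(-5) = -1/31*34 + 15 = -34/31 + 15 = 431/31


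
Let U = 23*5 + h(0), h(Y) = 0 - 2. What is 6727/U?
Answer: 6727/113 ≈ 59.531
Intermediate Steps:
h(Y) = -2
U = 113 (U = 23*5 - 2 = 115 - 2 = 113)
6727/U = 6727/113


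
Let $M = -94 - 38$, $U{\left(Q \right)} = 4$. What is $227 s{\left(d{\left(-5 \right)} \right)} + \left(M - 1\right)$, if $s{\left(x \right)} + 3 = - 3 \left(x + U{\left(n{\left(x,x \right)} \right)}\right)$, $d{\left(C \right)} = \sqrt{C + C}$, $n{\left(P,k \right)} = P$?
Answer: $-3538 - 681 i \sqrt{10} \approx -3538.0 - 2153.5 i$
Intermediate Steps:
$M = -132$
$d{\left(C \right)} = \sqrt{2} \sqrt{C}$ ($d{\left(C \right)} = \sqrt{2 C} = \sqrt{2} \sqrt{C}$)
$s{\left(x \right)} = -15 - 3 x$ ($s{\left(x \right)} = -3 - 3 \left(x + 4\right) = -3 - 3 \left(4 + x\right) = -3 - \left(12 + 3 x\right) = -15 - 3 x$)
$227 s{\left(d{\left(-5 \right)} \right)} + \left(M - 1\right) = 227 \left(-15 - 3 \sqrt{2} \sqrt{-5}\right) - 133 = 227 \left(-15 - 3 \sqrt{2} i \sqrt{5}\right) - 133 = 227 \left(-15 - 3 i \sqrt{10}\right) - 133 = \left(-3405 - 681 i \sqrt{10}\right) - 133 = -3538 - 681 i \sqrt{10}$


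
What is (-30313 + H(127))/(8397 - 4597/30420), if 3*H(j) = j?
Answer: -920833680/255432143 ≈ -3.6050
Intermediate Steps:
H(j) = j/3
(-30313 + H(127))/(8397 - 4597/30420) = (-30313 + (1/3)*127)/(8397 - 4597/30420) = (-30313 + 127/3)/(8397 - 4597*1/30420) = -90812/(3*(8397 - 4597/30420)) = -90812/(3*255432143/30420) = -90812/3*30420/255432143 = -920833680/255432143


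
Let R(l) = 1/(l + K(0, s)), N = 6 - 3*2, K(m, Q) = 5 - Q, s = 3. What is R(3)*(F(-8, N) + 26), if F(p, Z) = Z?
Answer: 26/5 ≈ 5.2000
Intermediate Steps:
N = 0 (N = 6 - 6 = 0)
R(l) = 1/(2 + l) (R(l) = 1/(l + (5 - 1*3)) = 1/(l + (5 - 3)) = 1/(l + 2) = 1/(2 + l))
R(3)*(F(-8, N) + 26) = (0 + 26)/(2 + 3) = 26/5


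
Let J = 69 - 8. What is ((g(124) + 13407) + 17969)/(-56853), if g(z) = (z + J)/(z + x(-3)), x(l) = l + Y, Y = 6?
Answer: -3984937/7220331 ≈ -0.55190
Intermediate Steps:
x(l) = 6 + l (x(l) = l + 6 = 6 + l)
J = 61
g(z) = (61 + z)/(3 + z) (g(z) = (z + 61)/(z + (6 - 3)) = (61 + z)/(z + 3) = (61 + z)/(3 + z))
((g(124) + 13407) + 17969)/(-56853) = (((61 + 124)/(3 + 124) + 13407) + 17969)/(-56853) = ((185/127 + 13407) + 17969)*(-1/56853) = (1702874/127 + 17969)*(-1/56853) = (3984937/127)*(-1/56853) = -3984937/7220331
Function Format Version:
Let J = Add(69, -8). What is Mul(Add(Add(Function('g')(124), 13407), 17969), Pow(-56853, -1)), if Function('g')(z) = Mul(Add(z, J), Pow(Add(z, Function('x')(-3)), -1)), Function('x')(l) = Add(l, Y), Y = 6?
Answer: Rational(-3984937, 7220331) ≈ -0.55190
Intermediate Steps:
Function('x')(l) = Add(6, l) (Function('x')(l) = Add(l, 6) = Add(6, l))
J = 61
Function('g')(z) = Mul(Pow(Add(3, z), -1), Add(61, z)) (Function('g')(z) = Mul(Add(z, 61), Pow(Add(z, Add(6, -3)), -1)) = Mul(Add(61, z), Pow(Add(z, 3), -1)) = Mul(Add(61, z), Pow(Add(3, z), -1)) = Mul(Pow(Add(3, z), -1), Add(61, z)))
Mul(Add(Add(Function('g')(124), 13407), 17969), Pow(-56853, -1)) = Mul(Add(Add(Mul(Pow(Add(3, 124), -1), Add(61, 124)), 13407), 17969), Pow(-56853, -1)) = Mul(Add(Add(Mul(Pow(127, -1), 185), 13407), 17969), Rational(-1, 56853)) = Mul(Add(Add(Mul(Rational(1, 127), 185), 13407), 17969), Rational(-1, 56853)) = Mul(Add(Add(Rational(185, 127), 13407), 17969), Rational(-1, 56853)) = Mul(Add(Rational(1702874, 127), 17969), Rational(-1, 56853)) = Mul(Rational(3984937, 127), Rational(-1, 56853)) = Rational(-3984937, 7220331)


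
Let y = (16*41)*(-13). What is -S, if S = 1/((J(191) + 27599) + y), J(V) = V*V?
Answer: -1/55552 ≈ -1.8001e-5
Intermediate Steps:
y = -8528 (y = 656*(-13) = -8528)
J(V) = V²
S = 1/55552 (S = 1/((191² + 27599) - 8528) = 1/((36481 + 27599) - 8528) = 1/(64080 - 8528) = 1/55552 ≈ 1.8001e-5)
-S = -1*1/55552 = -1/55552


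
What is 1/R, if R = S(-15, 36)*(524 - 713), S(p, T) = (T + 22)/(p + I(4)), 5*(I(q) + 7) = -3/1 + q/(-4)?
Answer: 19/9135 ≈ 0.0020799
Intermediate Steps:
I(q) = -38/5 - q/20 (I(q) = -7 + (-3/1 + q/(-4))/5 = -7 + (-3*1 + q*(-¼))/5 = -7 + (-3 - q/4)/5 = -7 + (-⅗ - q/20) = -38/5 - q/20)
S(p, T) = (22 + T)/(-39/5 + p) (S(p, T) = (T + 22)/(p + (-38/5 - 1/20*4)) = (22 + T)/(p + (-38/5 - ⅕)) = (22 + T)/(p - 39/5) = (22 + T)/(-39/5 + p))
R = 9135/19 (R = (5*(22 + 36)/(-39 + 5*(-15)))*(524 - 713) = (5*58/(-39 - 75))*(-189) = (5*58/(-114))*(-189) = (5*(-1/114)*58)*(-189) = -145/57*(-189) = 9135/19 ≈ 480.79)
1/R = 1/(9135/19) = 19/9135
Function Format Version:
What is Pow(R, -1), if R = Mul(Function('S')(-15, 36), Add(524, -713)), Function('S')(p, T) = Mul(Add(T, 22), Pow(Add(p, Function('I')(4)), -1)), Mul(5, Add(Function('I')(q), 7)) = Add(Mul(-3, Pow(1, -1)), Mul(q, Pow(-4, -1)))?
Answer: Rational(19, 9135) ≈ 0.0020799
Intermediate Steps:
Function('I')(q) = Add(Rational(-38, 5), Mul(Rational(-1, 20), q)) (Function('I')(q) = Add(-7, Mul(Rational(1, 5), Add(Mul(-3, Pow(1, -1)), Mul(q, Pow(-4, -1))))) = Add(-7, Mul(Rational(1, 5), Add(Mul(-3, 1), Mul(q, Rational(-1, 4))))) = Add(-7, Mul(Rational(1, 5), Add(-3, Mul(Rational(-1, 4), q)))) = Add(-7, Add(Rational(-3, 5), Mul(Rational(-1, 20), q))) = Add(Rational(-38, 5), Mul(Rational(-1, 20), q)))
Function('S')(p, T) = Mul(Pow(Add(Rational(-39, 5), p), -1), Add(22, T)) (Function('S')(p, T) = Mul(Add(T, 22), Pow(Add(p, Add(Rational(-38, 5), Mul(Rational(-1, 20), 4))), -1)) = Mul(Add(22, T), Pow(Add(p, Add(Rational(-38, 5), Rational(-1, 5))), -1)) = Mul(Add(22, T), Pow(Add(p, Rational(-39, 5)), -1)) = Mul(Add(22, T), Pow(Add(Rational(-39, 5), p), -1)) = Mul(Pow(Add(Rational(-39, 5), p), -1), Add(22, T)))
R = Rational(9135, 19) (R = Mul(Mul(5, Pow(Add(-39, Mul(5, -15)), -1), Add(22, 36)), Add(524, -713)) = Mul(Mul(5, Pow(Add(-39, -75), -1), 58), -189) = Mul(Mul(5, Pow(-114, -1), 58), -189) = Mul(Mul(5, Rational(-1, 114), 58), -189) = Mul(Rational(-145, 57), -189) = Rational(9135, 19) ≈ 480.79)
Pow(R, -1) = Pow(Rational(9135, 19), -1) = Rational(19, 9135)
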